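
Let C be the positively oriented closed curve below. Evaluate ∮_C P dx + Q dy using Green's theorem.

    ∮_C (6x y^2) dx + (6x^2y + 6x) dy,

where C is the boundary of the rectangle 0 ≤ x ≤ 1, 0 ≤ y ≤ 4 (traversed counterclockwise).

Green's theorem converts the closed line integral into a double integral over the enclosed region D:

    ∮_C P dx + Q dy = ∬_D (∂Q/∂x - ∂P/∂y) dA.

Here P = 6x y^2, Q = 6x^2y + 6x, so

    ∂Q/∂x = 12x y + 6,    ∂P/∂y = 12x y,
    ∂Q/∂x - ∂P/∂y = 6.

D is the region 0 ≤ x ≤ 1, 0 ≤ y ≤ 4. Evaluating the double integral:

    ∬_D (6) dA = ∫_0^{1} ∫_0^{4} (6) dy dx.

Inner (y from 0 to 4): 24.
Outer (x from 0 to 1): 24.

Therefore ∮_C P dx + Q dy = 24.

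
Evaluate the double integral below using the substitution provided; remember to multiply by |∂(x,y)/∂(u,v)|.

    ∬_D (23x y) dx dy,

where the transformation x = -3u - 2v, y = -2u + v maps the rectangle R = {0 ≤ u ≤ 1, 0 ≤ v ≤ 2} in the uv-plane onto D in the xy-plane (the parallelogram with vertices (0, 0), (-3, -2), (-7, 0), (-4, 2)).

Compute the Jacobian determinant of (x, y) with respect to (u, v):

    ∂(x,y)/∂(u,v) = | -3  -2 | = (-3)(1) - (-2)(-2) = -7.
                   | -2  1 |

Its absolute value is |J| = 7 (the area scaling factor).

Substituting x = -3u - 2v, y = -2u + v into the integrand,

    23x y → 138u^2 + 23u v - 46v^2,

so the integral becomes

    ∬_R (138u^2 + 23u v - 46v^2) · |J| du dv = ∫_0^1 ∫_0^2 (966u^2 + 161u v - 322v^2) dv du.

Inner (v): 1932u^2 + 322u - 2576/3.
Outer (u): -161/3.

Therefore ∬_D (23x y) dx dy = -161/3.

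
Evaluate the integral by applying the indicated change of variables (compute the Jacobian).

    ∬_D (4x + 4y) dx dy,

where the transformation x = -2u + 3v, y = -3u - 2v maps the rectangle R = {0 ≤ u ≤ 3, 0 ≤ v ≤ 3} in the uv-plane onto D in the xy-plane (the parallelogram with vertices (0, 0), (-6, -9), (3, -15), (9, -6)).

Compute the Jacobian determinant of (x, y) with respect to (u, v):

    ∂(x,y)/∂(u,v) = | -2  3 | = (-2)(-2) - (3)(-3) = 13.
                   | -3  -2 |

Its absolute value is |J| = 13 (the area scaling factor).

Substituting x = -2u + 3v, y = -3u - 2v into the integrand,

    4x + 4y → -20u + 4v,

so the integral becomes

    ∬_R (-20u + 4v) · |J| du dv = ∫_0^3 ∫_0^3 (-260u + 52v) dv du.

Inner (v): 234 - 780u.
Outer (u): -2808.

Therefore ∬_D (4x + 4y) dx dy = -2808.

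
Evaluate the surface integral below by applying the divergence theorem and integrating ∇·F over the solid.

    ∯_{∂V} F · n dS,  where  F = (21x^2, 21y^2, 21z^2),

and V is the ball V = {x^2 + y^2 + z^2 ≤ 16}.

By the divergence theorem,

    ∯_{∂V} F · n dS = ∭_V (∇ · F) dV.

Compute the divergence:
    ∇ · F = ∂F_x/∂x + ∂F_y/∂y + ∂F_z/∂z = 42x + 42y + 42z.

In spherical coordinates, x = ρ sin(φ) cos(θ), y = ρ sin(φ) sin(θ), z = ρ cos(φ), dV = ρ^2 sin(φ) dρ dφ dθ, with 0 ≤ ρ ≤ 4, 0 ≤ φ ≤ π, 0 ≤ θ ≤ 2π.

The integrand, after substitution and multiplying by the volume element, becomes (42ρ (sqrt(2)sin(φ)sin(θ + π/4) + cos(φ))) · ρ^2 sin(φ), so

    ∭_V (∇·F) dV = ∫_0^{2π} ∫_0^{π} ∫_0^{4} (42ρ (sqrt(2)sin(φ)sin(θ + π/4) + cos(φ))) · ρ^2 sin(φ) dρ dφ dθ.

Inner (ρ from 0 to 4): 2688(sqrt(2)sin(φ)sin(θ + π/4) + cos(φ))sin(φ).
Middle (φ from 0 to π): 1344sqrt(2)π sin(θ + π/4).
Outer (θ from 0 to 2π): 0.

Therefore ∯_{∂V} F · n dS = 0.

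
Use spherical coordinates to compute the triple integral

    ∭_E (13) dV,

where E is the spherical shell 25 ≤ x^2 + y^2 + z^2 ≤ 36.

In spherical coordinates, x = ρ sin(φ) cos(θ), y = ρ sin(φ) sin(θ), z = ρ cos(φ), and dV = ρ^2 sin(φ) dρ dφ dθ.

The integrand becomes 13, so

    ∭_E (13) dV = ∫_{0}^{2π} ∫_{0}^{π} ∫_{5}^{6} (13) · ρ^2 sin(φ) dρ dφ dθ.

Inner (ρ): 1183sin(φ)/3.
Middle (φ): 2366/3.
Outer (θ): 4732π/3.

Therefore the triple integral equals 4732π/3.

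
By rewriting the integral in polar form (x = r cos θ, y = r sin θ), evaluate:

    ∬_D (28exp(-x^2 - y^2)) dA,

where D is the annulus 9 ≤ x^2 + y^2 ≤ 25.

The region D is 3 ≤ r ≤ 5, 0 ≤ θ ≤ 2π in polar coordinates, where x = r cos(θ), y = r sin(θ), and dA = r dr dθ.

Under the substitution, the integrand becomes 28exp(-r^2), so

    ∬_D (28exp(-x^2 - y^2)) dA = ∫_{0}^{2π} ∫_{3}^{5} (28exp(-r^2)) · r dr dθ.

Inner integral (in r): ∫_{3}^{5} (28exp(-r^2)) · r dr = -(14 - 14exp(16))exp(-25).

Outer integral (in θ): ∫_{0}^{2π} (-(14 - 14exp(16))exp(-25)) dθ = -28π (1 - exp(16))exp(-25).

Therefore ∬_D (28exp(-x^2 - y^2)) dA = -28π (1 - exp(16))exp(-25).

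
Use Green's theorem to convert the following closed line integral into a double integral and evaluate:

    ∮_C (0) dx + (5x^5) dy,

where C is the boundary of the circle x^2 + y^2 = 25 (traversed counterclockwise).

Green's theorem converts the closed line integral into a double integral over the enclosed region D:

    ∮_C P dx + Q dy = ∬_D (∂Q/∂x - ∂P/∂y) dA.

Here P = 0, Q = 5x^5, so

    ∂Q/∂x = 25x^4,    ∂P/∂y = 0,
    ∂Q/∂x - ∂P/∂y = 25x^4.

D is the region x^2 + y^2 ≤ 25. Evaluating the double integral:

In polar coordinates (x = r cos θ, y = r sin θ, dA = r dr dθ) the integrand becomes 25r^4cos(θ)^4, so

    ∬_D (25x^4) dA = ∫_0^{2π} ∫_0^{5} (25r^4cos(θ)^4) · r dr dθ.

Inner (r from 0 to 5): 390625cos(θ)^4/6.
Outer (θ from 0 to 2π): 390625π/8.

Therefore ∮_C P dx + Q dy = 390625π/8.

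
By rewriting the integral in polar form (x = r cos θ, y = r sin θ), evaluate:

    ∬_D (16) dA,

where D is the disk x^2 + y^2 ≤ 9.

The region D is 0 ≤ r ≤ 3, 0 ≤ θ ≤ 2π in polar coordinates, where x = r cos(θ), y = r sin(θ), and dA = r dr dθ.

Under the substitution, the integrand becomes 16, so

    ∬_D (16) dA = ∫_{0}^{2π} ∫_{0}^{3} (16) · r dr dθ.

Inner integral (in r): ∫_{0}^{3} (16) · r dr = 72.

Outer integral (in θ): ∫_{0}^{2π} (72) dθ = 144π.

Therefore ∬_D (16) dA = 144π.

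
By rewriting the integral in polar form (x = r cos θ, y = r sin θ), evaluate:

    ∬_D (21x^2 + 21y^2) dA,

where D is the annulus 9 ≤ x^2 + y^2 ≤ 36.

The region D is 3 ≤ r ≤ 6, 0 ≤ θ ≤ 2π in polar coordinates, where x = r cos(θ), y = r sin(θ), and dA = r dr dθ.

Under the substitution, the integrand becomes 21r^2, so

    ∬_D (21x^2 + 21y^2) dA = ∫_{0}^{2π} ∫_{3}^{6} (21r^2) · r dr dθ.

Inner integral (in r): ∫_{3}^{6} (21r^2) · r dr = 25515/4.

Outer integral (in θ): ∫_{0}^{2π} (25515/4) dθ = 25515π/2.

Therefore ∬_D (21x^2 + 21y^2) dA = 25515π/2.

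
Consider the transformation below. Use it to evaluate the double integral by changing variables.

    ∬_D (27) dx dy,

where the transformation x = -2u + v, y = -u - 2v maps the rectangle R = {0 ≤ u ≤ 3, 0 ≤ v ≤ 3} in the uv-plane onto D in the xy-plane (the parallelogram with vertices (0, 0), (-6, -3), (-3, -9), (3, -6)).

Compute the Jacobian determinant of (x, y) with respect to (u, v):

    ∂(x,y)/∂(u,v) = | -2  1 | = (-2)(-2) - (1)(-1) = 5.
                   | -1  -2 |

Its absolute value is |J| = 5 (the area scaling factor).

Substituting x = -2u + v, y = -u - 2v into the integrand,

    27 → 27,

so the integral becomes

    ∬_R (27) · |J| du dv = ∫_0^3 ∫_0^3 (135) dv du.

Inner (v): 405.
Outer (u): 1215.

Therefore ∬_D (27) dx dy = 1215.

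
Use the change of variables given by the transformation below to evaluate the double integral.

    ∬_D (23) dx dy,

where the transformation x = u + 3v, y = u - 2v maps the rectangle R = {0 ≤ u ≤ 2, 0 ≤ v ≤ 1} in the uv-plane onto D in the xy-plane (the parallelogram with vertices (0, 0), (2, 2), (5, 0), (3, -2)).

Compute the Jacobian determinant of (x, y) with respect to (u, v):

    ∂(x,y)/∂(u,v) = | 1  3 | = (1)(-2) - (3)(1) = -5.
                   | 1  -2 |

Its absolute value is |J| = 5 (the area scaling factor).

Substituting x = u + 3v, y = u - 2v into the integrand,

    23 → 23,

so the integral becomes

    ∬_R (23) · |J| du dv = ∫_0^2 ∫_0^1 (115) dv du.

Inner (v): 115.
Outer (u): 230.

Therefore ∬_D (23) dx dy = 230.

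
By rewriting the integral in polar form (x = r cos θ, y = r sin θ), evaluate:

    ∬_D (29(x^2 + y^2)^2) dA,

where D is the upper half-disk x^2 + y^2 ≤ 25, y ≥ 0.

The region D is 0 ≤ r ≤ 5, 0 ≤ θ ≤ π in polar coordinates, where x = r cos(θ), y = r sin(θ), and dA = r dr dθ.

Under the substitution, the integrand becomes 29r^4, so

    ∬_D (29(x^2 + y^2)^2) dA = ∫_{0}^{π} ∫_{0}^{5} (29r^4) · r dr dθ.

Inner integral (in r): ∫_{0}^{5} (29r^4) · r dr = 453125/6.

Outer integral (in θ): ∫_{0}^{π} (453125/6) dθ = 453125π/6.

Therefore ∬_D (29(x^2 + y^2)^2) dA = 453125π/6.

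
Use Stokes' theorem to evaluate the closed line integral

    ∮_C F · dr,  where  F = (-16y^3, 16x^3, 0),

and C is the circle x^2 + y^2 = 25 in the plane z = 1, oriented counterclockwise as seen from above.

Let S be the flat disk x^2 + y^2 ≤ 25 in the plane z = 1, with upward unit normal n̂ = ẑ. By Stokes' theorem,

    ∮_C F · dr = ∬_S (∇ × F) · n̂ dS = ∬_D (curl F)_z dA,

where D is the disk x^2 + y^2 ≤ 25.

Compute the curl of F = (-16y^3, 16x^3, 0):
    (∇ × F)_x = ∂F_z/∂y - ∂F_y/∂z = 0,
    (∇ × F)_y = ∂F_x/∂z - ∂F_z/∂x = 0,
    (∇ × F)_z = ∂F_y/∂x - ∂F_x/∂y = 48x^2 + 48y^2.

On z = 1, (curl F)_z = 48x^2 + 48y^2.

Convert to polar (x = r cos θ, y = r sin θ, dA = r dr dθ); the integrand becomes 48r^2, so

    ∬_D (curl F)_z dA = ∫_0^{2π} ∫_0^{5} (48r^2) · r dr dθ.

Inner (r from 0 to 5): 7500.
Outer (θ from 0 to 2π): 15000π.

Therefore ∮_C F · dr = 15000π.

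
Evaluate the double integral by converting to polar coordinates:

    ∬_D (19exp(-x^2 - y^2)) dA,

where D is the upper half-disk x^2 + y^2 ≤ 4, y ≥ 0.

The region D is 0 ≤ r ≤ 2, 0 ≤ θ ≤ π in polar coordinates, where x = r cos(θ), y = r sin(θ), and dA = r dr dθ.

Under the substitution, the integrand becomes 19exp(-r^2), so

    ∬_D (19exp(-x^2 - y^2)) dA = ∫_{0}^{π} ∫_{0}^{2} (19exp(-r^2)) · r dr dθ.

Inner integral (in r): ∫_{0}^{2} (19exp(-r^2)) · r dr = 19/2 - 19exp(-4)/2.

Outer integral (in θ): ∫_{0}^{π} (19/2 - 19exp(-4)/2) dθ = -19π (1 - exp(4))exp(-4)/2.

Therefore ∬_D (19exp(-x^2 - y^2)) dA = -19π (1 - exp(4))exp(-4)/2.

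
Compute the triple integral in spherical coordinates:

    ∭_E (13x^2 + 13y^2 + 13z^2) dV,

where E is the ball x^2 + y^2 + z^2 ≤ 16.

In spherical coordinates, x = ρ sin(φ) cos(θ), y = ρ sin(φ) sin(θ), z = ρ cos(φ), and dV = ρ^2 sin(φ) dρ dφ dθ.

The integrand becomes 13ρ^2, so

    ∭_E (13x^2 + 13y^2 + 13z^2) dV = ∫_{0}^{2π} ∫_{0}^{π} ∫_{0}^{4} (13ρ^2) · ρ^2 sin(φ) dρ dφ dθ.

Inner (ρ): 13312sin(φ)/5.
Middle (φ): 26624/5.
Outer (θ): 53248π/5.

Therefore the triple integral equals 53248π/5.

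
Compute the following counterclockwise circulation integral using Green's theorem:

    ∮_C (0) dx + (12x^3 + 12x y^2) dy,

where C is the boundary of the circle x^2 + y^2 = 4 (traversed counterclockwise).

Green's theorem converts the closed line integral into a double integral over the enclosed region D:

    ∮_C P dx + Q dy = ∬_D (∂Q/∂x - ∂P/∂y) dA.

Here P = 0, Q = 12x^3 + 12x y^2, so

    ∂Q/∂x = 36x^2 + 12y^2,    ∂P/∂y = 0,
    ∂Q/∂x - ∂P/∂y = 36x^2 + 12y^2.

D is the region x^2 + y^2 ≤ 4. Evaluating the double integral:

In polar coordinates (x = r cos θ, y = r sin θ, dA = r dr dθ) the integrand becomes 12r^2(cos(2θ) + 2), so

    ∬_D (36x^2 + 12y^2) dA = ∫_0^{2π} ∫_0^{2} (12r^2(cos(2θ) + 2)) · r dr dθ.

Inner (r from 0 to 2): 48cos(2θ) + 96.
Outer (θ from 0 to 2π): 192π.

Therefore ∮_C P dx + Q dy = 192π.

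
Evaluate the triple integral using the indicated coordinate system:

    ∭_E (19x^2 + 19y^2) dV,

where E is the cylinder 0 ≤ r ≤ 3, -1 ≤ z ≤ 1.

In cylindrical coordinates, x = r cos(θ), y = r sin(θ), z = z, and dV = r dr dθ dz.

The integrand becomes 19r^2, so

    ∭_E (19x^2 + 19y^2) dV = ∫_{0}^{2π} ∫_{0}^{3} ∫_{-1}^{1} (19r^2) · r dz dr dθ.

Inner (z): 38r^3.
Middle (r from 0 to 3): 1539/2.
Outer (θ): 1539π.

Therefore the triple integral equals 1539π.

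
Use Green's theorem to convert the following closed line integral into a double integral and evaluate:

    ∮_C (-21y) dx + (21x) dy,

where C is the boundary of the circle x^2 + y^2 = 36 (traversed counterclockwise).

Green's theorem converts the closed line integral into a double integral over the enclosed region D:

    ∮_C P dx + Q dy = ∬_D (∂Q/∂x - ∂P/∂y) dA.

Here P = -21y, Q = 21x, so

    ∂Q/∂x = 21,    ∂P/∂y = -21,
    ∂Q/∂x - ∂P/∂y = 42.

D is the region x^2 + y^2 ≤ 36. Evaluating the double integral:

In polar coordinates (x = r cos θ, y = r sin θ, dA = r dr dθ) the integrand becomes 42, so

    ∬_D (42) dA = ∫_0^{2π} ∫_0^{6} (42) · r dr dθ.

Inner (r from 0 to 6): 756.
Outer (θ from 0 to 2π): 1512π.

Therefore ∮_C P dx + Q dy = 1512π.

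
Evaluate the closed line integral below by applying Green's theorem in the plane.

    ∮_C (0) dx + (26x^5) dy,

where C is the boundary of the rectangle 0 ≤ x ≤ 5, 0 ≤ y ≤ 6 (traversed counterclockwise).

Green's theorem converts the closed line integral into a double integral over the enclosed region D:

    ∮_C P dx + Q dy = ∬_D (∂Q/∂x - ∂P/∂y) dA.

Here P = 0, Q = 26x^5, so

    ∂Q/∂x = 130x^4,    ∂P/∂y = 0,
    ∂Q/∂x - ∂P/∂y = 130x^4.

D is the region 0 ≤ x ≤ 5, 0 ≤ y ≤ 6. Evaluating the double integral:

    ∬_D (130x^4) dA = ∫_0^{5} ∫_0^{6} (130x^4) dy dx.

Inner (y from 0 to 6): 780x^4.
Outer (x from 0 to 5): 487500.

Therefore ∮_C P dx + Q dy = 487500.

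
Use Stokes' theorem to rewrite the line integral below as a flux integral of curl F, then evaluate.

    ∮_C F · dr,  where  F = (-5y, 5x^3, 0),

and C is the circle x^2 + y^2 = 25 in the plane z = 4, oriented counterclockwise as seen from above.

Let S be the flat disk x^2 + y^2 ≤ 25 in the plane z = 4, with upward unit normal n̂ = ẑ. By Stokes' theorem,

    ∮_C F · dr = ∬_S (∇ × F) · n̂ dS = ∬_D (curl F)_z dA,

where D is the disk x^2 + y^2 ≤ 25.

Compute the curl of F = (-5y, 5x^3, 0):
    (∇ × F)_x = ∂F_z/∂y - ∂F_y/∂z = 0,
    (∇ × F)_y = ∂F_x/∂z - ∂F_z/∂x = 0,
    (∇ × F)_z = ∂F_y/∂x - ∂F_x/∂y = 15x^2 + 5.

On z = 4, (curl F)_z = 15x^2 + 5.

Convert to polar (x = r cos θ, y = r sin θ, dA = r dr dθ); the integrand becomes 15r^2cos(θ)^2 + 5, so

    ∬_D (curl F)_z dA = ∫_0^{2π} ∫_0^{5} (15r^2cos(θ)^2 + 5) · r dr dθ.

Inner (r from 0 to 5): 9375cos(θ)^2/4 + 125/2.
Outer (θ from 0 to 2π): 9875π/4.

Therefore ∮_C F · dr = 9875π/4.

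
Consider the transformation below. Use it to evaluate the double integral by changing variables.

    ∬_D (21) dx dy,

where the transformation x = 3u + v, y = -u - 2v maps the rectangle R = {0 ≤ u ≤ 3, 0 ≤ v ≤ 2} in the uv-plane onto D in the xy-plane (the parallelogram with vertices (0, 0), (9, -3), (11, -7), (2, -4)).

Compute the Jacobian determinant of (x, y) with respect to (u, v):

    ∂(x,y)/∂(u,v) = | 3  1 | = (3)(-2) - (1)(-1) = -5.
                   | -1  -2 |

Its absolute value is |J| = 5 (the area scaling factor).

Substituting x = 3u + v, y = -u - 2v into the integrand,

    21 → 21,

so the integral becomes

    ∬_R (21) · |J| du dv = ∫_0^3 ∫_0^2 (105) dv du.

Inner (v): 210.
Outer (u): 630.

Therefore ∬_D (21) dx dy = 630.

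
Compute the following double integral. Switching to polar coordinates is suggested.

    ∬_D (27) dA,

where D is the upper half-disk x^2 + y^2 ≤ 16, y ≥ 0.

The region D is 0 ≤ r ≤ 4, 0 ≤ θ ≤ π in polar coordinates, where x = r cos(θ), y = r sin(θ), and dA = r dr dθ.

Under the substitution, the integrand becomes 27, so

    ∬_D (27) dA = ∫_{0}^{π} ∫_{0}^{4} (27) · r dr dθ.

Inner integral (in r): ∫_{0}^{4} (27) · r dr = 216.

Outer integral (in θ): ∫_{0}^{π} (216) dθ = 216π.

Therefore ∬_D (27) dA = 216π.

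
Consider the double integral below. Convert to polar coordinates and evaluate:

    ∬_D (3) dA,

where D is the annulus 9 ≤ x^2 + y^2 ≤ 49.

The region D is 3 ≤ r ≤ 7, 0 ≤ θ ≤ 2π in polar coordinates, where x = r cos(θ), y = r sin(θ), and dA = r dr dθ.

Under the substitution, the integrand becomes 3, so

    ∬_D (3) dA = ∫_{0}^{2π} ∫_{3}^{7} (3) · r dr dθ.

Inner integral (in r): ∫_{3}^{7} (3) · r dr = 60.

Outer integral (in θ): ∫_{0}^{2π} (60) dθ = 120π.

Therefore ∬_D (3) dA = 120π.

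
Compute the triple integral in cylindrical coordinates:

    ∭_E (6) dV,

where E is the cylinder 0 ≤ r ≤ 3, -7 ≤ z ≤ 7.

In cylindrical coordinates, x = r cos(θ), y = r sin(θ), z = z, and dV = r dr dθ dz.

The integrand becomes 6, so

    ∭_E (6) dV = ∫_{0}^{2π} ∫_{0}^{3} ∫_{-7}^{7} (6) · r dz dr dθ.

Inner (z): 84r.
Middle (r from 0 to 3): 378.
Outer (θ): 756π.

Therefore the triple integral equals 756π.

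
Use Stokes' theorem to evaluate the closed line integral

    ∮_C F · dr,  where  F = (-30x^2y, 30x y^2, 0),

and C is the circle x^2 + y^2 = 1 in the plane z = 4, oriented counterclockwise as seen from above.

Let S be the flat disk x^2 + y^2 ≤ 1 in the plane z = 4, with upward unit normal n̂ = ẑ. By Stokes' theorem,

    ∮_C F · dr = ∬_S (∇ × F) · n̂ dS = ∬_D (curl F)_z dA,

where D is the disk x^2 + y^2 ≤ 1.

Compute the curl of F = (-30x^2y, 30x y^2, 0):
    (∇ × F)_x = ∂F_z/∂y - ∂F_y/∂z = 0,
    (∇ × F)_y = ∂F_x/∂z - ∂F_z/∂x = 0,
    (∇ × F)_z = ∂F_y/∂x - ∂F_x/∂y = 30x^2 + 30y^2.

On z = 4, (curl F)_z = 30x^2 + 30y^2.

Convert to polar (x = r cos θ, y = r sin θ, dA = r dr dθ); the integrand becomes 30r^2, so

    ∬_D (curl F)_z dA = ∫_0^{2π} ∫_0^{1} (30r^2) · r dr dθ.

Inner (r from 0 to 1): 15/2.
Outer (θ from 0 to 2π): 15π.

Therefore ∮_C F · dr = 15π.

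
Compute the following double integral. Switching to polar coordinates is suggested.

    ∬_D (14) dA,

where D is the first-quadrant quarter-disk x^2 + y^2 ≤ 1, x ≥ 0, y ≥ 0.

The region D is 0 ≤ r ≤ 1, 0 ≤ θ ≤ π/2 in polar coordinates, where x = r cos(θ), y = r sin(θ), and dA = r dr dθ.

Under the substitution, the integrand becomes 14, so

    ∬_D (14) dA = ∫_{0}^{π/2} ∫_{0}^{1} (14) · r dr dθ.

Inner integral (in r): ∫_{0}^{1} (14) · r dr = 7.

Outer integral (in θ): ∫_{0}^{π/2} (7) dθ = 7π/2.

Therefore ∬_D (14) dA = 7π/2.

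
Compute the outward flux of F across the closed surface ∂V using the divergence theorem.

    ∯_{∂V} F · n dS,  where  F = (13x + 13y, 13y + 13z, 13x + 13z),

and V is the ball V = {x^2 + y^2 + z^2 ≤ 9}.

By the divergence theorem,

    ∯_{∂V} F · n dS = ∭_V (∇ · F) dV.

Compute the divergence:
    ∇ · F = ∂F_x/∂x + ∂F_y/∂y + ∂F_z/∂z = 13 + 13 + 13 = 39.

In spherical coordinates, x = ρ sin(φ) cos(θ), y = ρ sin(φ) sin(θ), z = ρ cos(φ), dV = ρ^2 sin(φ) dρ dφ dθ, with 0 ≤ ρ ≤ 3, 0 ≤ φ ≤ π, 0 ≤ θ ≤ 2π.

The integrand, after substitution and multiplying by the volume element, becomes (39) · ρ^2 sin(φ), so

    ∭_V (∇·F) dV = ∫_0^{2π} ∫_0^{π} ∫_0^{3} (39) · ρ^2 sin(φ) dρ dφ dθ.

Inner (ρ from 0 to 3): 351sin(φ).
Middle (φ from 0 to π): 702.
Outer (θ from 0 to 2π): 1404π.

Therefore ∯_{∂V} F · n dS = 1404π.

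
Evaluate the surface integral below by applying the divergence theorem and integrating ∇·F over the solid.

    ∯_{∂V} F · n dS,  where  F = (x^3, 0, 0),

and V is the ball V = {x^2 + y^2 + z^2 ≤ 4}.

By the divergence theorem,

    ∯_{∂V} F · n dS = ∭_V (∇ · F) dV.

Compute the divergence:
    ∇ · F = ∂F_x/∂x + ∂F_y/∂y + ∂F_z/∂z = 3x^2 + 0 + 0 = 3x^2.

In spherical coordinates, x = ρ sin(φ) cos(θ), y = ρ sin(φ) sin(θ), z = ρ cos(φ), dV = ρ^2 sin(φ) dρ dφ dθ, with 0 ≤ ρ ≤ 2, 0 ≤ φ ≤ π, 0 ≤ θ ≤ 2π.

The integrand, after substitution and multiplying by the volume element, becomes (3ρ^2sin(φ)^2cos(θ)^2) · ρ^2 sin(φ), so

    ∭_V (∇·F) dV = ∫_0^{2π} ∫_0^{π} ∫_0^{2} (3ρ^2sin(φ)^2cos(θ)^2) · ρ^2 sin(φ) dρ dφ dθ.

Inner (ρ from 0 to 2): 96sin(φ)^3cos(θ)^2/5.
Middle (φ from 0 to π): 128cos(θ)^2/5.
Outer (θ from 0 to 2π): 128π/5.

Therefore ∯_{∂V} F · n dS = 128π/5.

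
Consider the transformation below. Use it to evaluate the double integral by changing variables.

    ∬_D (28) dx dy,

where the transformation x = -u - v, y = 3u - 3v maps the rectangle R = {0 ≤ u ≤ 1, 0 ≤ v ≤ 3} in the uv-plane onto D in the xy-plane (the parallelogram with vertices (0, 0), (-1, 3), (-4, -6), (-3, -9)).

Compute the Jacobian determinant of (x, y) with respect to (u, v):

    ∂(x,y)/∂(u,v) = | -1  -1 | = (-1)(-3) - (-1)(3) = 6.
                   | 3  -3 |

Its absolute value is |J| = 6 (the area scaling factor).

Substituting x = -u - v, y = 3u - 3v into the integrand,

    28 → 28,

so the integral becomes

    ∬_R (28) · |J| du dv = ∫_0^1 ∫_0^3 (168) dv du.

Inner (v): 504.
Outer (u): 504.

Therefore ∬_D (28) dx dy = 504.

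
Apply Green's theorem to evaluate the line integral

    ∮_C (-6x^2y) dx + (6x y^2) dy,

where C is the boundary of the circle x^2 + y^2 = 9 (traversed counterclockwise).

Green's theorem converts the closed line integral into a double integral over the enclosed region D:

    ∮_C P dx + Q dy = ∬_D (∂Q/∂x - ∂P/∂y) dA.

Here P = -6x^2y, Q = 6x y^2, so

    ∂Q/∂x = 6y^2,    ∂P/∂y = -6x^2,
    ∂Q/∂x - ∂P/∂y = 6x^2 + 6y^2.

D is the region x^2 + y^2 ≤ 9. Evaluating the double integral:

In polar coordinates (x = r cos θ, y = r sin θ, dA = r dr dθ) the integrand becomes 6r^2, so

    ∬_D (6x^2 + 6y^2) dA = ∫_0^{2π} ∫_0^{3} (6r^2) · r dr dθ.

Inner (r from 0 to 3): 243/2.
Outer (θ from 0 to 2π): 243π.

Therefore ∮_C P dx + Q dy = 243π.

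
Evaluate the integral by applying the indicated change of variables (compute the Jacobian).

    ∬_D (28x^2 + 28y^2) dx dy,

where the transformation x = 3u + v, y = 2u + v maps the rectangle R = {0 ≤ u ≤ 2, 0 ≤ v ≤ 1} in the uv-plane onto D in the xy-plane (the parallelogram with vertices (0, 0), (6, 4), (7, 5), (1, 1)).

Compute the Jacobian determinant of (x, y) with respect to (u, v):

    ∂(x,y)/∂(u,v) = | 3  1 | = (3)(1) - (1)(2) = 1.
                   | 2  1 |

Its absolute value is |J| = 1 (the area scaling factor).

Substituting x = 3u + v, y = 2u + v into the integrand,

    28x^2 + 28y^2 → 364u^2 + 280u v + 56v^2,

so the integral becomes

    ∬_R (364u^2 + 280u v + 56v^2) · |J| du dv = ∫_0^2 ∫_0^1 (364u^2 + 280u v + 56v^2) dv du.

Inner (v): 364u^2 + 140u + 56/3.
Outer (u): 1288.

Therefore ∬_D (28x^2 + 28y^2) dx dy = 1288.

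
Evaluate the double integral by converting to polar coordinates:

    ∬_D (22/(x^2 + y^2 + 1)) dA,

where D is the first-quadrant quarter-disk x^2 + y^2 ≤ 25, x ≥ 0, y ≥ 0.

The region D is 0 ≤ r ≤ 5, 0 ≤ θ ≤ π/2 in polar coordinates, where x = r cos(θ), y = r sin(θ), and dA = r dr dθ.

Under the substitution, the integrand becomes 22/(r^2 + 1), so

    ∬_D (22/(x^2 + y^2 + 1)) dA = ∫_{0}^{π/2} ∫_{0}^{5} (22/(r^2 + 1)) · r dr dθ.

Inner integral (in r): ∫_{0}^{5} (22/(r^2 + 1)) · r dr = log(3670344486987776).

Outer integral (in θ): ∫_{0}^{π/2} (log(3670344486987776)) dθ = log(3670344486987776^(π/2)).

Therefore ∬_D (22/(x^2 + y^2 + 1)) dA = log(3670344486987776^(π/2)).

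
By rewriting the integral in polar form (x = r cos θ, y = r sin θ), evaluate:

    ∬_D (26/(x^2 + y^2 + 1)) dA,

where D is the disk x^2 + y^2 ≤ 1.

The region D is 0 ≤ r ≤ 1, 0 ≤ θ ≤ 2π in polar coordinates, where x = r cos(θ), y = r sin(θ), and dA = r dr dθ.

Under the substitution, the integrand becomes 26/(r^2 + 1), so

    ∬_D (26/(x^2 + y^2 + 1)) dA = ∫_{0}^{2π} ∫_{0}^{1} (26/(r^2 + 1)) · r dr dθ.

Inner integral (in r): ∫_{0}^{1} (26/(r^2 + 1)) · r dr = log(8192).

Outer integral (in θ): ∫_{0}^{2π} (log(8192)) dθ = 26π log(2).

Therefore ∬_D (26/(x^2 + y^2 + 1)) dA = 26π log(2).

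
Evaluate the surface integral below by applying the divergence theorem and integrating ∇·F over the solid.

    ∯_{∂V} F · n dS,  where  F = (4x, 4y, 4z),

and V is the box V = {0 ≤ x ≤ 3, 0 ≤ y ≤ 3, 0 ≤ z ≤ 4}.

By the divergence theorem,

    ∯_{∂V} F · n dS = ∭_V (∇ · F) dV.

Compute the divergence:
    ∇ · F = ∂F_x/∂x + ∂F_y/∂y + ∂F_z/∂z = 4 + 4 + 4 = 12.

V is a rectangular box, so dV = dx dy dz with 0 ≤ x ≤ 3, 0 ≤ y ≤ 3, 0 ≤ z ≤ 4.

Integrate (12) over V as an iterated integral:

    ∭_V (∇·F) dV = ∫_0^{3} ∫_0^{3} ∫_0^{4} (12) dz dy dx.

Inner (z from 0 to 4): 48.
Middle (y from 0 to 3): 144.
Outer (x from 0 to 3): 432.

Therefore ∯_{∂V} F · n dS = 432.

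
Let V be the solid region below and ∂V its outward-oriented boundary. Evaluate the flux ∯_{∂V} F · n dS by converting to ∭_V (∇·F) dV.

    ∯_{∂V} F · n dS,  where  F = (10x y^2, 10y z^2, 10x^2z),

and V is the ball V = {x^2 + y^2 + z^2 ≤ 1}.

By the divergence theorem,

    ∯_{∂V} F · n dS = ∭_V (∇ · F) dV.

Compute the divergence:
    ∇ · F = ∂F_x/∂x + ∂F_y/∂y + ∂F_z/∂z = 10y^2 + 10z^2 + 10x^2 = 10x^2 + 10y^2 + 10z^2.

In spherical coordinates, x = ρ sin(φ) cos(θ), y = ρ sin(φ) sin(θ), z = ρ cos(φ), dV = ρ^2 sin(φ) dρ dφ dθ, with 0 ≤ ρ ≤ 1, 0 ≤ φ ≤ π, 0 ≤ θ ≤ 2π.

The integrand, after substitution and multiplying by the volume element, becomes (10ρ^2) · ρ^2 sin(φ), so

    ∭_V (∇·F) dV = ∫_0^{2π} ∫_0^{π} ∫_0^{1} (10ρ^2) · ρ^2 sin(φ) dρ dφ dθ.

Inner (ρ from 0 to 1): 2sin(φ).
Middle (φ from 0 to π): 4.
Outer (θ from 0 to 2π): 8π.

Therefore ∯_{∂V} F · n dS = 8π.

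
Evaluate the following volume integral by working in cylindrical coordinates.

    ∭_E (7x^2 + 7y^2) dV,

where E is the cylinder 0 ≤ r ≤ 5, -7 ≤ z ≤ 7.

In cylindrical coordinates, x = r cos(θ), y = r sin(θ), z = z, and dV = r dr dθ dz.

The integrand becomes 7r^2, so

    ∭_E (7x^2 + 7y^2) dV = ∫_{0}^{2π} ∫_{0}^{5} ∫_{-7}^{7} (7r^2) · r dz dr dθ.

Inner (z): 98r^3.
Middle (r from 0 to 5): 30625/2.
Outer (θ): 30625π.

Therefore the triple integral equals 30625π.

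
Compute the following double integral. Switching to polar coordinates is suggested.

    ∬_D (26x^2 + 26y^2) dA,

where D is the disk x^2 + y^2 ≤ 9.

The region D is 0 ≤ r ≤ 3, 0 ≤ θ ≤ 2π in polar coordinates, where x = r cos(θ), y = r sin(θ), and dA = r dr dθ.

Under the substitution, the integrand becomes 26r^2, so

    ∬_D (26x^2 + 26y^2) dA = ∫_{0}^{2π} ∫_{0}^{3} (26r^2) · r dr dθ.

Inner integral (in r): ∫_{0}^{3} (26r^2) · r dr = 1053/2.

Outer integral (in θ): ∫_{0}^{2π} (1053/2) dθ = 1053π.

Therefore ∬_D (26x^2 + 26y^2) dA = 1053π.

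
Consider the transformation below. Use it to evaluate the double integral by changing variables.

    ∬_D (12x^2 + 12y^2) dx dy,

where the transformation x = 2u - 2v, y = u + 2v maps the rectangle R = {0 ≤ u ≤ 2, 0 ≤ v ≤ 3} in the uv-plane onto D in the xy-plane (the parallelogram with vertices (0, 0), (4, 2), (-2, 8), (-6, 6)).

Compute the Jacobian determinant of (x, y) with respect to (u, v):

    ∂(x,y)/∂(u,v) = | 2  -2 | = (2)(2) - (-2)(1) = 6.
                   | 1  2 |

Its absolute value is |J| = 6 (the area scaling factor).

Substituting x = 2u - 2v, y = u + 2v into the integrand,

    12x^2 + 12y^2 → 60u^2 - 48u v + 96v^2,

so the integral becomes

    ∬_R (60u^2 - 48u v + 96v^2) · |J| du dv = ∫_0^2 ∫_0^3 (360u^2 - 288u v + 576v^2) dv du.

Inner (v): 1080u^2 - 1296u + 5184.
Outer (u): 10656.

Therefore ∬_D (12x^2 + 12y^2) dx dy = 10656.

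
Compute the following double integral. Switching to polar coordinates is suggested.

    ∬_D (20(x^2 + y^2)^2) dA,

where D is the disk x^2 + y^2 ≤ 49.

The region D is 0 ≤ r ≤ 7, 0 ≤ θ ≤ 2π in polar coordinates, where x = r cos(θ), y = r sin(θ), and dA = r dr dθ.

Under the substitution, the integrand becomes 20r^4, so

    ∬_D (20(x^2 + y^2)^2) dA = ∫_{0}^{2π} ∫_{0}^{7} (20r^4) · r dr dθ.

Inner integral (in r): ∫_{0}^{7} (20r^4) · r dr = 1176490/3.

Outer integral (in θ): ∫_{0}^{2π} (1176490/3) dθ = 2352980π/3.

Therefore ∬_D (20(x^2 + y^2)^2) dA = 2352980π/3.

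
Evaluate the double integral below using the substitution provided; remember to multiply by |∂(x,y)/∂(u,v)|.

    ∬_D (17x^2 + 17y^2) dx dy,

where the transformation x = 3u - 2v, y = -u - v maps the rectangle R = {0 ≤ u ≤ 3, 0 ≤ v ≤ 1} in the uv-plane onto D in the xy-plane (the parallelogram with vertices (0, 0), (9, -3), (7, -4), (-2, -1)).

Compute the Jacobian determinant of (x, y) with respect to (u, v):

    ∂(x,y)/∂(u,v) = | 3  -2 | = (3)(-1) - (-2)(-1) = -5.
                   | -1  -1 |

Its absolute value is |J| = 5 (the area scaling factor).

Substituting x = 3u - 2v, y = -u - v into the integrand,

    17x^2 + 17y^2 → 170u^2 - 170u v + 85v^2,

so the integral becomes

    ∬_R (170u^2 - 170u v + 85v^2) · |J| du dv = ∫_0^3 ∫_0^1 (850u^2 - 850u v + 425v^2) dv du.

Inner (v): 850u^2 - 425u + 425/3.
Outer (u): 12325/2.

Therefore ∬_D (17x^2 + 17y^2) dx dy = 12325/2.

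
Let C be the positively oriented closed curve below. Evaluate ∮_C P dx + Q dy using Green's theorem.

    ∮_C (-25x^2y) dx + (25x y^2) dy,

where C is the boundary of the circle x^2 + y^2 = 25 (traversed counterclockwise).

Green's theorem converts the closed line integral into a double integral over the enclosed region D:

    ∮_C P dx + Q dy = ∬_D (∂Q/∂x - ∂P/∂y) dA.

Here P = -25x^2y, Q = 25x y^2, so

    ∂Q/∂x = 25y^2,    ∂P/∂y = -25x^2,
    ∂Q/∂x - ∂P/∂y = 25x^2 + 25y^2.

D is the region x^2 + y^2 ≤ 25. Evaluating the double integral:

In polar coordinates (x = r cos θ, y = r sin θ, dA = r dr dθ) the integrand becomes 25r^2, so

    ∬_D (25x^2 + 25y^2) dA = ∫_0^{2π} ∫_0^{5} (25r^2) · r dr dθ.

Inner (r from 0 to 5): 15625/4.
Outer (θ from 0 to 2π): 15625π/2.

Therefore ∮_C P dx + Q dy = 15625π/2.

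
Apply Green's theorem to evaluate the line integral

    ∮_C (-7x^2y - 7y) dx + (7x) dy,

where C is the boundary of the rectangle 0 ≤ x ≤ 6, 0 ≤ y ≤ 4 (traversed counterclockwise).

Green's theorem converts the closed line integral into a double integral over the enclosed region D:

    ∮_C P dx + Q dy = ∬_D (∂Q/∂x - ∂P/∂y) dA.

Here P = -7x^2y - 7y, Q = 7x, so

    ∂Q/∂x = 7,    ∂P/∂y = -7x^2 - 7,
    ∂Q/∂x - ∂P/∂y = 7x^2 + 14.

D is the region 0 ≤ x ≤ 6, 0 ≤ y ≤ 4. Evaluating the double integral:

    ∬_D (7x^2 + 14) dA = ∫_0^{6} ∫_0^{4} (7x^2 + 14) dy dx.

Inner (y from 0 to 4): 28x^2 + 56.
Outer (x from 0 to 6): 2352.

Therefore ∮_C P dx + Q dy = 2352.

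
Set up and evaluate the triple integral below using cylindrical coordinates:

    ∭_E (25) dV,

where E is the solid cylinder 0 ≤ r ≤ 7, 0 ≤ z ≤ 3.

In cylindrical coordinates, x = r cos(θ), y = r sin(θ), z = z, and dV = r dr dθ dz.

The integrand becomes 25, so

    ∭_E (25) dV = ∫_{0}^{2π} ∫_{0}^{7} ∫_{0}^{3} (25) · r dz dr dθ.

Inner (z): 75r.
Middle (r from 0 to 7): 3675/2.
Outer (θ): 3675π.

Therefore the triple integral equals 3675π.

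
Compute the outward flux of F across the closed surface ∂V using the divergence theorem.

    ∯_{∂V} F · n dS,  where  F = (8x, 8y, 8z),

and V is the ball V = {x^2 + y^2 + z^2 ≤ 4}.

By the divergence theorem,

    ∯_{∂V} F · n dS = ∭_V (∇ · F) dV.

Compute the divergence:
    ∇ · F = ∂F_x/∂x + ∂F_y/∂y + ∂F_z/∂z = 8 + 8 + 8 = 24.

In spherical coordinates, x = ρ sin(φ) cos(θ), y = ρ sin(φ) sin(θ), z = ρ cos(φ), dV = ρ^2 sin(φ) dρ dφ dθ, with 0 ≤ ρ ≤ 2, 0 ≤ φ ≤ π, 0 ≤ θ ≤ 2π.

The integrand, after substitution and multiplying by the volume element, becomes (24) · ρ^2 sin(φ), so

    ∭_V (∇·F) dV = ∫_0^{2π} ∫_0^{π} ∫_0^{2} (24) · ρ^2 sin(φ) dρ dφ dθ.

Inner (ρ from 0 to 2): 64sin(φ).
Middle (φ from 0 to π): 128.
Outer (θ from 0 to 2π): 256π.

Therefore ∯_{∂V} F · n dS = 256π.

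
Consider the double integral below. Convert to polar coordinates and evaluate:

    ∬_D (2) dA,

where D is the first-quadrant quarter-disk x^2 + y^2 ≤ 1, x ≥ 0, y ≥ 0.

The region D is 0 ≤ r ≤ 1, 0 ≤ θ ≤ π/2 in polar coordinates, where x = r cos(θ), y = r sin(θ), and dA = r dr dθ.

Under the substitution, the integrand becomes 2, so

    ∬_D (2) dA = ∫_{0}^{π/2} ∫_{0}^{1} (2) · r dr dθ.

Inner integral (in r): ∫_{0}^{1} (2) · r dr = 1.

Outer integral (in θ): ∫_{0}^{π/2} (1) dθ = π/2.

Therefore ∬_D (2) dA = π/2.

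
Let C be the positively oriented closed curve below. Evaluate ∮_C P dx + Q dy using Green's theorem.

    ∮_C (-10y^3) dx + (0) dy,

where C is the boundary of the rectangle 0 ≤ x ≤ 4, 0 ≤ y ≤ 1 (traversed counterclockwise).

Green's theorem converts the closed line integral into a double integral over the enclosed region D:

    ∮_C P dx + Q dy = ∬_D (∂Q/∂x - ∂P/∂y) dA.

Here P = -10y^3, Q = 0, so

    ∂Q/∂x = 0,    ∂P/∂y = -30y^2,
    ∂Q/∂x - ∂P/∂y = 30y^2.

D is the region 0 ≤ x ≤ 4, 0 ≤ y ≤ 1. Evaluating the double integral:

    ∬_D (30y^2) dA = ∫_0^{4} ∫_0^{1} (30y^2) dy dx.

Inner (y from 0 to 1): 10.
Outer (x from 0 to 4): 40.

Therefore ∮_C P dx + Q dy = 40.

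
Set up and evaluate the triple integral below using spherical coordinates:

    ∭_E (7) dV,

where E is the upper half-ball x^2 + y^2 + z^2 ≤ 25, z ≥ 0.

In spherical coordinates, x = ρ sin(φ) cos(θ), y = ρ sin(φ) sin(θ), z = ρ cos(φ), and dV = ρ^2 sin(φ) dρ dφ dθ.

The integrand becomes 7, so

    ∭_E (7) dV = ∫_{0}^{2π} ∫_{0}^{π/2} ∫_{0}^{5} (7) · ρ^2 sin(φ) dρ dφ dθ.

Inner (ρ): 875sin(φ)/3.
Middle (φ): 875/3.
Outer (θ): 1750π/3.

Therefore the triple integral equals 1750π/3.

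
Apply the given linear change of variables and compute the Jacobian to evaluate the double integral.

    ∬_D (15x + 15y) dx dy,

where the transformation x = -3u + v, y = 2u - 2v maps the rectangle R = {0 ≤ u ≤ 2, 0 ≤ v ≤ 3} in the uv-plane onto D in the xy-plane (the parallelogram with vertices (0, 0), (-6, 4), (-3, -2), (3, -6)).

Compute the Jacobian determinant of (x, y) with respect to (u, v):

    ∂(x,y)/∂(u,v) = | -3  1 | = (-3)(-2) - (1)(2) = 4.
                   | 2  -2 |

Its absolute value is |J| = 4 (the area scaling factor).

Substituting x = -3u + v, y = 2u - 2v into the integrand,

    15x + 15y → -15u - 15v,

so the integral becomes

    ∬_R (-15u - 15v) · |J| du dv = ∫_0^2 ∫_0^3 (-60u - 60v) dv du.

Inner (v): -180u - 270.
Outer (u): -900.

Therefore ∬_D (15x + 15y) dx dy = -900.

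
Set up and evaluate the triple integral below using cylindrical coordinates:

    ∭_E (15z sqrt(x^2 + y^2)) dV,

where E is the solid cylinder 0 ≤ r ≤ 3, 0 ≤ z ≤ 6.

In cylindrical coordinates, x = r cos(θ), y = r sin(θ), z = z, and dV = r dr dθ dz.

The integrand becomes 15r z, so

    ∭_E (15z sqrt(x^2 + y^2)) dV = ∫_{0}^{2π} ∫_{0}^{3} ∫_{0}^{6} (15r z) · r dz dr dθ.

Inner (z): 270r^2.
Middle (r from 0 to 3): 2430.
Outer (θ): 4860π.

Therefore the triple integral equals 4860π.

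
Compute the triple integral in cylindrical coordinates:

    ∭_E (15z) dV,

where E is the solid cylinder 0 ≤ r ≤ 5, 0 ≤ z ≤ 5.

In cylindrical coordinates, x = r cos(θ), y = r sin(θ), z = z, and dV = r dr dθ dz.

The integrand becomes 15z, so

    ∭_E (15z) dV = ∫_{0}^{2π} ∫_{0}^{5} ∫_{0}^{5} (15z) · r dz dr dθ.

Inner (z): 375r/2.
Middle (r from 0 to 5): 9375/4.
Outer (θ): 9375π/2.

Therefore the triple integral equals 9375π/2.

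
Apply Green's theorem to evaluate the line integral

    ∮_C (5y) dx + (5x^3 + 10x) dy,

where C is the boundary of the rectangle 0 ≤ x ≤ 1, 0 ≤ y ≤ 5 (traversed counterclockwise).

Green's theorem converts the closed line integral into a double integral over the enclosed region D:

    ∮_C P dx + Q dy = ∬_D (∂Q/∂x - ∂P/∂y) dA.

Here P = 5y, Q = 5x^3 + 10x, so

    ∂Q/∂x = 15x^2 + 10,    ∂P/∂y = 5,
    ∂Q/∂x - ∂P/∂y = 15x^2 + 5.

D is the region 0 ≤ x ≤ 1, 0 ≤ y ≤ 5. Evaluating the double integral:

    ∬_D (15x^2 + 5) dA = ∫_0^{1} ∫_0^{5} (15x^2 + 5) dy dx.

Inner (y from 0 to 5): 75x^2 + 25.
Outer (x from 0 to 1): 50.

Therefore ∮_C P dx + Q dy = 50.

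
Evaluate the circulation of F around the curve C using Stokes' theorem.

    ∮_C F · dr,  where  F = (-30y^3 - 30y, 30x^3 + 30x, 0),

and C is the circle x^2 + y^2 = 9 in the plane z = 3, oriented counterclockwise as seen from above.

Let S be the flat disk x^2 + y^2 ≤ 9 in the plane z = 3, with upward unit normal n̂ = ẑ. By Stokes' theorem,

    ∮_C F · dr = ∬_S (∇ × F) · n̂ dS = ∬_D (curl F)_z dA,

where D is the disk x^2 + y^2 ≤ 9.

Compute the curl of F = (-30y^3 - 30y, 30x^3 + 30x, 0):
    (∇ × F)_x = ∂F_z/∂y - ∂F_y/∂z = 0,
    (∇ × F)_y = ∂F_x/∂z - ∂F_z/∂x = 0,
    (∇ × F)_z = ∂F_y/∂x - ∂F_x/∂y = 90x^2 + 90y^2 + 60.

On z = 3, (curl F)_z = 90x^2 + 90y^2 + 60.

Convert to polar (x = r cos θ, y = r sin θ, dA = r dr dθ); the integrand becomes 90r^2 + 60, so

    ∬_D (curl F)_z dA = ∫_0^{2π} ∫_0^{3} (90r^2 + 60) · r dr dθ.

Inner (r from 0 to 3): 4185/2.
Outer (θ from 0 to 2π): 4185π.

Therefore ∮_C F · dr = 4185π.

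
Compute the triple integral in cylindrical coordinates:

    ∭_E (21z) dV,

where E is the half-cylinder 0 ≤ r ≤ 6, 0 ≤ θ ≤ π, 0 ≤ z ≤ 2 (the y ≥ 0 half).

In cylindrical coordinates, x = r cos(θ), y = r sin(θ), z = z, and dV = r dr dθ dz.

The integrand becomes 21z, so

    ∭_E (21z) dV = ∫_{0}^{π} ∫_{0}^{6} ∫_{0}^{2} (21z) · r dz dr dθ.

Inner (z): 42r.
Middle (r from 0 to 6): 756.
Outer (θ): 756π.

Therefore the triple integral equals 756π.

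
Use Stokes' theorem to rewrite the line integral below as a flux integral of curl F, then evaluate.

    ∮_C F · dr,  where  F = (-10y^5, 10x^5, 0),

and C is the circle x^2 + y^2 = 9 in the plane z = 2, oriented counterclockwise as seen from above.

Let S be the flat disk x^2 + y^2 ≤ 9 in the plane z = 2, with upward unit normal n̂ = ẑ. By Stokes' theorem,

    ∮_C F · dr = ∬_S (∇ × F) · n̂ dS = ∬_D (curl F)_z dA,

where D is the disk x^2 + y^2 ≤ 9.

Compute the curl of F = (-10y^5, 10x^5, 0):
    (∇ × F)_x = ∂F_z/∂y - ∂F_y/∂z = 0,
    (∇ × F)_y = ∂F_x/∂z - ∂F_z/∂x = 0,
    (∇ × F)_z = ∂F_y/∂x - ∂F_x/∂y = 50x^4 + 50y^4.

On z = 2, (curl F)_z = 50x^4 + 50y^4.

Convert to polar (x = r cos θ, y = r sin θ, dA = r dr dθ); the integrand becomes 50r^4(sin(θ)^4 + cos(θ)^4), so

    ∬_D (curl F)_z dA = ∫_0^{2π} ∫_0^{3} (50r^4(sin(θ)^4 + cos(θ)^4)) · r dr dθ.

Inner (r from 0 to 3): 6075sin(θ)^4 + 6075cos(θ)^4.
Outer (θ from 0 to 2π): 18225π/2.

Therefore ∮_C F · dr = 18225π/2.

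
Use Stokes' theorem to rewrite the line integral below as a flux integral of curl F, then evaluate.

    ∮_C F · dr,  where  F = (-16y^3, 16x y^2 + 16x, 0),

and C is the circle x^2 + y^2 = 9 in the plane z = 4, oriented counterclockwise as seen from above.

Let S be the flat disk x^2 + y^2 ≤ 9 in the plane z = 4, with upward unit normal n̂ = ẑ. By Stokes' theorem,

    ∮_C F · dr = ∬_S (∇ × F) · n̂ dS = ∬_D (curl F)_z dA,

where D is the disk x^2 + y^2 ≤ 9.

Compute the curl of F = (-16y^3, 16x y^2 + 16x, 0):
    (∇ × F)_x = ∂F_z/∂y - ∂F_y/∂z = 0,
    (∇ × F)_y = ∂F_x/∂z - ∂F_z/∂x = 0,
    (∇ × F)_z = ∂F_y/∂x - ∂F_x/∂y = 64y^2 + 16.

On z = 4, (curl F)_z = 64y^2 + 16.

Convert to polar (x = r cos θ, y = r sin θ, dA = r dr dθ); the integrand becomes 64r^2sin(θ)^2 + 16, so

    ∬_D (curl F)_z dA = ∫_0^{2π} ∫_0^{3} (64r^2sin(θ)^2 + 16) · r dr dθ.

Inner (r from 0 to 3): 1296sin(θ)^2 + 72.
Outer (θ from 0 to 2π): 1440π.

Therefore ∮_C F · dr = 1440π.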